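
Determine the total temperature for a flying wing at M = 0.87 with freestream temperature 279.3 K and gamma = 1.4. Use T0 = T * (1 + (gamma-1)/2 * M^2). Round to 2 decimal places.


Step 1: (gamma-1)/2 = 0.2
Step 2: M^2 = 0.7569
Step 3: 1 + 0.2 * 0.7569 = 1.15138
Step 4: T0 = 279.3 * 1.15138 = 321.58 K

321.58


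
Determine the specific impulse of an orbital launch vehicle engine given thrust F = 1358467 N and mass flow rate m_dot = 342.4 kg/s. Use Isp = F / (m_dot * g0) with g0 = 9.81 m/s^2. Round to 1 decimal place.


Step 1: m_dot * g0 = 342.4 * 9.81 = 3358.94
Step 2: Isp = 1358467 / 3358.94 = 404.4 s

404.4


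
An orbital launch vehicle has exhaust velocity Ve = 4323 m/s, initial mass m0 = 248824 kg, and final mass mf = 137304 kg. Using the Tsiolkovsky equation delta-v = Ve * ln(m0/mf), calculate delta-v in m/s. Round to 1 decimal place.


Step 1: Mass ratio m0/mf = 248824 / 137304 = 1.812212
Step 2: ln(1.812212) = 0.594548
Step 3: delta-v = 4323 * 0.594548 = 2570.2 m/s

2570.2


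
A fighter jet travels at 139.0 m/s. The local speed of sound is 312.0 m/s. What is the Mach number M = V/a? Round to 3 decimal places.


Step 1: M = V / a = 139.0 / 312.0
Step 2: M = 0.446

0.446


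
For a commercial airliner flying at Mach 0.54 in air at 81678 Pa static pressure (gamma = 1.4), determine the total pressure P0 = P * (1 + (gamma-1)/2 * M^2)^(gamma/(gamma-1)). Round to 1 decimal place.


Step 1: (gamma-1)/2 * M^2 = 0.2 * 0.2916 = 0.05832
Step 2: 1 + 0.05832 = 1.05832
Step 3: Exponent gamma/(gamma-1) = 3.5
Step 4: P0 = 81678 * 1.05832^3.5 = 99601.2 Pa

99601.2


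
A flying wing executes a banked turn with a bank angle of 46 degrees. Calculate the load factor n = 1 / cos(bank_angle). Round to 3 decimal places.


Step 1: Convert 46 degrees to radians = 0.802851
Step 2: cos(46 deg) = 0.694658
Step 3: n = 1 / 0.694658 = 1.440

1.440


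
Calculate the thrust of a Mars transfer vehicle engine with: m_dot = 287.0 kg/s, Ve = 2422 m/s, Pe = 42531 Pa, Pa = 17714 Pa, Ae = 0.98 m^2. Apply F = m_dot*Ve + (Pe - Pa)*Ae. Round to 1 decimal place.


Step 1: Momentum thrust = m_dot * Ve = 287.0 * 2422 = 695114.0 N
Step 2: Pressure thrust = (Pe - Pa) * Ae = (42531 - 17714) * 0.98 = 24320.66 N
Step 3: Total thrust F = 695114.0 + 24320.66 = 719434.7 N

719434.7


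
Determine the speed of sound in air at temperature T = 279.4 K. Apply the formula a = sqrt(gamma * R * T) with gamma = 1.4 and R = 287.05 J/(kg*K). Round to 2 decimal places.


Step 1: gamma * R * T = 1.4 * 287.05 * 279.4 = 112282.478
Step 2: a = sqrt(112282.478) = 335.09 m/s

335.09


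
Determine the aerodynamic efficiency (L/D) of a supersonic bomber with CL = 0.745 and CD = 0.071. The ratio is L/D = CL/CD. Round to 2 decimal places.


Step 1: L/D = CL / CD = 0.745 / 0.071
Step 2: L/D = 10.49

10.49


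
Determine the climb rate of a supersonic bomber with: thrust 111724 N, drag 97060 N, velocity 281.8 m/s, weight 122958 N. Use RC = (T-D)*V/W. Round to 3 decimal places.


Step 1: Excess thrust = T - D = 111724 - 97060 = 14664 N
Step 2: Excess power = 14664 * 281.8 = 4132315.2 W
Step 3: RC = 4132315.2 / 122958 = 33.608 m/s

33.608


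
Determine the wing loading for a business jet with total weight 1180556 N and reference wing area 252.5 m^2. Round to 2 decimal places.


Step 1: Wing loading = W / S = 1180556 / 252.5
Step 2: Wing loading = 4675.47 N/m^2

4675.47


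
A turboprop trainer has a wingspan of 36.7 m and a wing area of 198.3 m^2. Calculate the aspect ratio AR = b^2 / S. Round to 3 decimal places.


Step 1: b^2 = 36.7^2 = 1346.89
Step 2: AR = 1346.89 / 198.3 = 6.792

6.792


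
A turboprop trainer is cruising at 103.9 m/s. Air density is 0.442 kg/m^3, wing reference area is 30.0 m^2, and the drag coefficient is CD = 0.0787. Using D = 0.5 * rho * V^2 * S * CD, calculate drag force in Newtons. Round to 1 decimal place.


Step 1: Dynamic pressure q = 0.5 * 0.442 * 103.9^2 = 2385.7414 Pa
Step 2: Drag D = q * S * CD = 2385.7414 * 30.0 * 0.0787
Step 3: D = 5632.7 N

5632.7


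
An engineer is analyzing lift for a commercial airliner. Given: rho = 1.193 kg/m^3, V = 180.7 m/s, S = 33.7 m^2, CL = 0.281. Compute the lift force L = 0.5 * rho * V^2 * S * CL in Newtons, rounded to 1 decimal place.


Step 1: Calculate dynamic pressure q = 0.5 * 1.193 * 180.7^2 = 0.5 * 1.193 * 32652.49 = 19477.2103 Pa
Step 2: Multiply by wing area and lift coefficient: L = 19477.2103 * 33.7 * 0.281
Step 3: L = 656381.9866 * 0.281 = 184443.3 N

184443.3


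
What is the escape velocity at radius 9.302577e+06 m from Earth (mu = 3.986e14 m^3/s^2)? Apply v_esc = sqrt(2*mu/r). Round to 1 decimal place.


Step 1: 2*mu/r = 2 * 3.986e14 / 9.302577e+06 = 85696683.8329
Step 2: v_esc = sqrt(85696683.8329) = 9257.3 m/s

9257.3


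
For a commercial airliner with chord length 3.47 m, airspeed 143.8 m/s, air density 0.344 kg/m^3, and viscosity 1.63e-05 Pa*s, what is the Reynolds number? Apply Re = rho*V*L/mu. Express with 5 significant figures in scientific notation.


Step 1: Numerator = rho * V * L = 0.344 * 143.8 * 3.47 = 171.651184
Step 2: Re = 171.651184 / 1.63e-05
Step 3: Re = 1.0531e+07

1.0531e+07


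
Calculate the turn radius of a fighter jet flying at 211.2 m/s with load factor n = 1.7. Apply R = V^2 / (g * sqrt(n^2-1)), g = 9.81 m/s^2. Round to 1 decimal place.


Step 1: V^2 = 211.2^2 = 44605.44
Step 2: n^2 - 1 = 1.7^2 - 1 = 1.89
Step 3: sqrt(1.89) = 1.374773
Step 4: R = 44605.44 / (9.81 * 1.374773) = 3307.4 m

3307.4


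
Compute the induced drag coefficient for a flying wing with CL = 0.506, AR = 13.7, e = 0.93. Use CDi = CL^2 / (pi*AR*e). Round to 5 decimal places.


Step 1: CL^2 = 0.506^2 = 0.256036
Step 2: pi * AR * e = 3.14159 * 13.7 * 0.93 = 40.027032
Step 3: CDi = 0.256036 / 40.027032 = 0.00640

0.00640


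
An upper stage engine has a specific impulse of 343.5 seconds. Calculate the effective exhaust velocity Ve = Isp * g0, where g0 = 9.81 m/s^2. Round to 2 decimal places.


Step 1: Ve = Isp * g0 = 343.5 * 9.81
Step 2: Ve = 3369.74 m/s

3369.74


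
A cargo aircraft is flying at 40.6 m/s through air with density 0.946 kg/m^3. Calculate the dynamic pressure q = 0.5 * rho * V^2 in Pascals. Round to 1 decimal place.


Step 1: V^2 = 40.6^2 = 1648.36
Step 2: q = 0.5 * 0.946 * 1648.36
Step 3: q = 779.7 Pa

779.7


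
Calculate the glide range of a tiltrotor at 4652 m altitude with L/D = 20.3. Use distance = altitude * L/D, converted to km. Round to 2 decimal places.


Step 1: Glide distance = altitude * L/D = 4652 * 20.3 = 94435.6 m
Step 2: Convert to km: 94435.6 / 1000 = 94.44 km

94.44


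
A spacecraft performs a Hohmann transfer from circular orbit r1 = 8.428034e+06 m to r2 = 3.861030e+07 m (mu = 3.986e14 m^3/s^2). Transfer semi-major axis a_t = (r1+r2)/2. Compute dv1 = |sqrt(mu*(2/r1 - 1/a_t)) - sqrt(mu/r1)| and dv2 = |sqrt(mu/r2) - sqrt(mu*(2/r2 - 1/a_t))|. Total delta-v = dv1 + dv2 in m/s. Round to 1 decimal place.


Step 1: Transfer semi-major axis a_t = (8.428034e+06 + 3.861030e+07) / 2 = 2.351917e+07 m
Step 2: v1 (circular at r1) = sqrt(mu/r1) = 6877.1 m/s
Step 3: v_t1 = sqrt(mu*(2/r1 - 1/a_t)) = 8811.42 m/s
Step 4: dv1 = |8811.42 - 6877.1| = 1934.32 m/s
Step 5: v2 (circular at r2) = 3213.05 m/s, v_t2 = 1923.4 m/s
Step 6: dv2 = |3213.05 - 1923.4| = 1289.65 m/s
Step 7: Total delta-v = 1934.32 + 1289.65 = 3224.0 m/s

3224.0


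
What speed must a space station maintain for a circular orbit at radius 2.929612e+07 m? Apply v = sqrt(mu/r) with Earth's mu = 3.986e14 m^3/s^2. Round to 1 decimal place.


Step 1: mu / r = 3.986e14 / 2.929612e+07 = 13605897.2997
Step 2: v = sqrt(13605897.2997) = 3688.6 m/s

3688.6


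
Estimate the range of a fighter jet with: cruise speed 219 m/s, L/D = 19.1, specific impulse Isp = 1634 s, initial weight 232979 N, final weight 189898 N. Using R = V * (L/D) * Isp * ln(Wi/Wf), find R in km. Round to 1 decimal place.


Step 1: Coefficient = V * (L/D) * Isp = 219 * 19.1 * 1634 = 6834858.6 m
Step 2: Wi/Wf = 232979 / 189898 = 1.226864
Step 3: ln(1.226864) = 0.204461
Step 4: R = 6834858.6 * 0.204461 = 1397463.6 m = 1397.5 km

1397.5


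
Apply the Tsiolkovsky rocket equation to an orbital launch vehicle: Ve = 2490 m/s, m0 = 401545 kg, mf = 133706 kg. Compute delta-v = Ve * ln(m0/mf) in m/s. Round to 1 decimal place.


Step 1: Mass ratio m0/mf = 401545 / 133706 = 3.003194
Step 2: ln(3.003194) = 1.099676
Step 3: delta-v = 2490 * 1.099676 = 2738.2 m/s

2738.2


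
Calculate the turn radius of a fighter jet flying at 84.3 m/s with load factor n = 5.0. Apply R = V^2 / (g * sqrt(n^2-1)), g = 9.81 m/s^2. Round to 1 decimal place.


Step 1: V^2 = 84.3^2 = 7106.49
Step 2: n^2 - 1 = 5.0^2 - 1 = 24.0
Step 3: sqrt(24.0) = 4.898979
Step 4: R = 7106.49 / (9.81 * 4.898979) = 147.9 m

147.9


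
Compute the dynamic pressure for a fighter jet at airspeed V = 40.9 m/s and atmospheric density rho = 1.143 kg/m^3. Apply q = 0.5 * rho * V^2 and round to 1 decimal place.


Step 1: V^2 = 40.9^2 = 1672.81
Step 2: q = 0.5 * 1.143 * 1672.81
Step 3: q = 956.0 Pa

956.0


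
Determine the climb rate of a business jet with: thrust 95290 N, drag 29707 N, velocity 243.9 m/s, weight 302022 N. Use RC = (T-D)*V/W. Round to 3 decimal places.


Step 1: Excess thrust = T - D = 95290 - 29707 = 65583 N
Step 2: Excess power = 65583 * 243.9 = 15995693.7 W
Step 3: RC = 15995693.7 / 302022 = 52.962 m/s

52.962


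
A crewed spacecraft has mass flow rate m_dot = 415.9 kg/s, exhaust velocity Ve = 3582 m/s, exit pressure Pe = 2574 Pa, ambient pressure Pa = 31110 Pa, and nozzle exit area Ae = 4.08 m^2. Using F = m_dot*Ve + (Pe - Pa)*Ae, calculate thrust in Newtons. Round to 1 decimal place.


Step 1: Momentum thrust = m_dot * Ve = 415.9 * 3582 = 1489753.8 N
Step 2: Pressure thrust = (Pe - Pa) * Ae = (2574 - 31110) * 4.08 = -116426.88 N
Step 3: Total thrust F = 1489753.8 + -116426.88 = 1373326.9 N

1373326.9


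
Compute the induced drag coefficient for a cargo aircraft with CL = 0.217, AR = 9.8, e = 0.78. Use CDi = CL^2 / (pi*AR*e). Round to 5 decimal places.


Step 1: CL^2 = 0.217^2 = 0.047089
Step 2: pi * AR * e = 3.14159 * 9.8 * 0.78 = 24.014334
Step 3: CDi = 0.047089 / 24.014334 = 0.00196

0.00196


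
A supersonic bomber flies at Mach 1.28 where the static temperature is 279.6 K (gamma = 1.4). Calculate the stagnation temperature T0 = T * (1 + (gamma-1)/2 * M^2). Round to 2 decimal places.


Step 1: (gamma-1)/2 = 0.2
Step 2: M^2 = 1.6384
Step 3: 1 + 0.2 * 1.6384 = 1.32768
Step 4: T0 = 279.6 * 1.32768 = 371.22 K

371.22


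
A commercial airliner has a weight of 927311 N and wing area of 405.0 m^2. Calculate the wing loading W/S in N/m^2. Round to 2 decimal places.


Step 1: Wing loading = W / S = 927311 / 405.0
Step 2: Wing loading = 2289.66 N/m^2

2289.66


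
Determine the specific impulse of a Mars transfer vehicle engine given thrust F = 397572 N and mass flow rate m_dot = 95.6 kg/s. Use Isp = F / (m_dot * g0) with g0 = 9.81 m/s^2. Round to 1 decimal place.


Step 1: m_dot * g0 = 95.6 * 9.81 = 937.84
Step 2: Isp = 397572 / 937.84 = 423.9 s

423.9


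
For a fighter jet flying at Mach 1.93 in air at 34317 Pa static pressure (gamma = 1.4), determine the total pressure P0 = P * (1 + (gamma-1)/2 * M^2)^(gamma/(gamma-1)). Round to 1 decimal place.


Step 1: (gamma-1)/2 * M^2 = 0.2 * 3.7249 = 0.74498
Step 2: 1 + 0.74498 = 1.74498
Step 3: Exponent gamma/(gamma-1) = 3.5
Step 4: P0 = 34317 * 1.74498^3.5 = 240866.2 Pa

240866.2


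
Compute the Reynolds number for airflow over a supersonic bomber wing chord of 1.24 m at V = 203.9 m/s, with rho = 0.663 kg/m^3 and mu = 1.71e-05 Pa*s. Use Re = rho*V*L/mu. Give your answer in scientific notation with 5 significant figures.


Step 1: Numerator = rho * V * L = 0.663 * 203.9 * 1.24 = 167.630268
Step 2: Re = 167.630268 / 1.71e-05
Step 3: Re = 9.8029e+06

9.8029e+06


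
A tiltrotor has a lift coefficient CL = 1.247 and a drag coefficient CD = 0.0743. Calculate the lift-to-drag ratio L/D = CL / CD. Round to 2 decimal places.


Step 1: L/D = CL / CD = 1.247 / 0.0743
Step 2: L/D = 16.78

16.78


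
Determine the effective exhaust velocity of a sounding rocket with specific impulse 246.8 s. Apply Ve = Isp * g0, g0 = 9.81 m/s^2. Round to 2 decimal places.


Step 1: Ve = Isp * g0 = 246.8 * 9.81
Step 2: Ve = 2421.11 m/s

2421.11


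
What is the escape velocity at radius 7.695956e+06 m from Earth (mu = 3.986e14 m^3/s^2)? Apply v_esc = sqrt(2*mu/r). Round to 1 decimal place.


Step 1: 2*mu/r = 2 * 3.986e14 / 7.695956e+06 = 103586870.8189
Step 2: v_esc = sqrt(103586870.8189) = 10177.8 m/s

10177.8


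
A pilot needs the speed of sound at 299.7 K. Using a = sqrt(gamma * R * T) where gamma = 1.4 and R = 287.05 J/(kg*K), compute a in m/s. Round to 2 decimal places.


Step 1: gamma * R * T = 1.4 * 287.05 * 299.7 = 120440.439
Step 2: a = sqrt(120440.439) = 347.05 m/s

347.05


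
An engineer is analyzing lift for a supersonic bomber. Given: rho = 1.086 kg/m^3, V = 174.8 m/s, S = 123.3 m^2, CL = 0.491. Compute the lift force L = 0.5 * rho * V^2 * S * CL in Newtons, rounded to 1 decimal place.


Step 1: Calculate dynamic pressure q = 0.5 * 1.086 * 174.8^2 = 0.5 * 1.086 * 30555.04 = 16591.3867 Pa
Step 2: Multiply by wing area and lift coefficient: L = 16591.3867 * 123.3 * 0.491
Step 3: L = 2045717.9826 * 0.491 = 1004447.5 N

1004447.5


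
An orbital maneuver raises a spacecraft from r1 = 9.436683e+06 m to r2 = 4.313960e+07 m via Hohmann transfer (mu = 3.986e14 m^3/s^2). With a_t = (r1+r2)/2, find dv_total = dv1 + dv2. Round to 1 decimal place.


Step 1: Transfer semi-major axis a_t = (9.436683e+06 + 4.313960e+07) / 2 = 2.628814e+07 m
Step 2: v1 (circular at r1) = sqrt(mu/r1) = 6499.19 m/s
Step 3: v_t1 = sqrt(mu*(2/r1 - 1/a_t)) = 8325.63 m/s
Step 4: dv1 = |8325.63 - 6499.19| = 1826.44 m/s
Step 5: v2 (circular at r2) = 3039.7 m/s, v_t2 = 1821.21 m/s
Step 6: dv2 = |3039.7 - 1821.21| = 1218.49 m/s
Step 7: Total delta-v = 1826.44 + 1218.49 = 3044.9 m/s

3044.9


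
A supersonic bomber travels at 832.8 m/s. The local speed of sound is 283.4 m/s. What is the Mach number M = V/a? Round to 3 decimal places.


Step 1: M = V / a = 832.8 / 283.4
Step 2: M = 2.939

2.939


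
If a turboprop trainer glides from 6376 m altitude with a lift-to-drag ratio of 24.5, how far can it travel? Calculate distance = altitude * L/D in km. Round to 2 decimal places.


Step 1: Glide distance = altitude * L/D = 6376 * 24.5 = 156212.0 m
Step 2: Convert to km: 156212.0 / 1000 = 156.21 km

156.21


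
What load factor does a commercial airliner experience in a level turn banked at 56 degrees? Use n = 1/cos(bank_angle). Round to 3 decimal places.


Step 1: Convert 56 degrees to radians = 0.977384
Step 2: cos(56 deg) = 0.559193
Step 3: n = 1 / 0.559193 = 1.788

1.788


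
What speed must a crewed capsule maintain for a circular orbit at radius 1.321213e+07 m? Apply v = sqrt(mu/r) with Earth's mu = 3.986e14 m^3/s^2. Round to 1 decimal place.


Step 1: mu / r = 3.986e14 / 1.321213e+07 = 30169245.9883
Step 2: v = sqrt(30169245.9883) = 5492.7 m/s

5492.7


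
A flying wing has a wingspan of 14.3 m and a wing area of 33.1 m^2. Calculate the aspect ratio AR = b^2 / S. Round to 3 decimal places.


Step 1: b^2 = 14.3^2 = 204.49
Step 2: AR = 204.49 / 33.1 = 6.178

6.178


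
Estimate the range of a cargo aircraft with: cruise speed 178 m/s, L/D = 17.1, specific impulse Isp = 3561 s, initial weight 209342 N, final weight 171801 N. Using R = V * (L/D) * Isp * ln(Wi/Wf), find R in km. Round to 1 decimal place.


Step 1: Coefficient = V * (L/D) * Isp = 178 * 17.1 * 3561 = 10838971.8 m
Step 2: Wi/Wf = 209342 / 171801 = 1.218514
Step 3: ln(1.218514) = 0.197632
Step 4: R = 10838971.8 * 0.197632 = 2142132.5 m = 2142.1 km

2142.1


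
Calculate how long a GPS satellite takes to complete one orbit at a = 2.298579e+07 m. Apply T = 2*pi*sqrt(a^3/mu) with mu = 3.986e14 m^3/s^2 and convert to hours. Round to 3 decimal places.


Step 1: a^3 / mu = 1.214446e+22 / 3.986e14 = 3.046779e+07
Step 2: sqrt(3.046779e+07) = 5519.7639 s
Step 3: T = 2*pi * 5519.7639 = 34681.7 s
Step 4: T in hours = 34681.7 / 3600 = 9.634 hours

9.634


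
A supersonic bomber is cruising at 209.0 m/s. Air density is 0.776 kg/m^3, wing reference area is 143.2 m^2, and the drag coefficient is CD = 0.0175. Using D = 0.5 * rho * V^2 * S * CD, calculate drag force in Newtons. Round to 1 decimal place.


Step 1: Dynamic pressure q = 0.5 * 0.776 * 209.0^2 = 16948.228 Pa
Step 2: Drag D = q * S * CD = 16948.228 * 143.2 * 0.0175
Step 3: D = 42472.3 N

42472.3


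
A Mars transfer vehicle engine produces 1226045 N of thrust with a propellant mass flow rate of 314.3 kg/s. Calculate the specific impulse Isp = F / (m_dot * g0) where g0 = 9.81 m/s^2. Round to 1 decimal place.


Step 1: m_dot * g0 = 314.3 * 9.81 = 3083.28
Step 2: Isp = 1226045 / 3083.28 = 397.6 s

397.6


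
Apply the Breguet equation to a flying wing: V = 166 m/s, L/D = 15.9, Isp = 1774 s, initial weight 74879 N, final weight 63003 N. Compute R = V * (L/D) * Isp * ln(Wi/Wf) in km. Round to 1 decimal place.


Step 1: Coefficient = V * (L/D) * Isp = 166 * 15.9 * 1774 = 4682295.6 m
Step 2: Wi/Wf = 74879 / 63003 = 1.188499
Step 3: ln(1.188499) = 0.172691
Step 4: R = 4682295.6 * 0.172691 = 808590.9 m = 808.6 km

808.6


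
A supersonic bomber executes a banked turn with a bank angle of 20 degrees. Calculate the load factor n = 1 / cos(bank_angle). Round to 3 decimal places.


Step 1: Convert 20 degrees to radians = 0.349066
Step 2: cos(20 deg) = 0.939693
Step 3: n = 1 / 0.939693 = 1.064

1.064


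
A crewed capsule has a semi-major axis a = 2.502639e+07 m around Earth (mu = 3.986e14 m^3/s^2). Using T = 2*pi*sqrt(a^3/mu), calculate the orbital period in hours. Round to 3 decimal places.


Step 1: a^3 / mu = 1.567453e+22 / 3.986e14 = 3.932397e+07
Step 2: sqrt(3.932397e+07) = 6270.8825 s
Step 3: T = 2*pi * 6270.8825 = 39401.12 s
Step 4: T in hours = 39401.12 / 3600 = 10.945 hours

10.945


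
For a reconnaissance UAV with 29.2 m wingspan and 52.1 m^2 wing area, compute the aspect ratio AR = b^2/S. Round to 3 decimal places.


Step 1: b^2 = 29.2^2 = 852.64
Step 2: AR = 852.64 / 52.1 = 16.365

16.365


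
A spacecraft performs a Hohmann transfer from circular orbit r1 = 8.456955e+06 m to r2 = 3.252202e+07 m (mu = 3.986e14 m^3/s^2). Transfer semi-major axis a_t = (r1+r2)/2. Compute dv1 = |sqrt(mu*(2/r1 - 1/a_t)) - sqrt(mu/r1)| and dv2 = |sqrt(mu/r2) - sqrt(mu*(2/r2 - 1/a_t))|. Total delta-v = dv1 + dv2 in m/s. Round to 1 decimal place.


Step 1: Transfer semi-major axis a_t = (8.456955e+06 + 3.252202e+07) / 2 = 2.048949e+07 m
Step 2: v1 (circular at r1) = sqrt(mu/r1) = 6865.33 m/s
Step 3: v_t1 = sqrt(mu*(2/r1 - 1/a_t)) = 8649.38 m/s
Step 4: dv1 = |8649.38 - 6865.33| = 1784.04 m/s
Step 5: v2 (circular at r2) = 3500.9 m/s, v_t2 = 2249.17 m/s
Step 6: dv2 = |3500.9 - 2249.17| = 1251.74 m/s
Step 7: Total delta-v = 1784.04 + 1251.74 = 3035.8 m/s

3035.8


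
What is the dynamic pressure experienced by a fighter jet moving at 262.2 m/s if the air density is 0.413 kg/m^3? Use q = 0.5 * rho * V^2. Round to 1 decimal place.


Step 1: V^2 = 262.2^2 = 68748.84
Step 2: q = 0.5 * 0.413 * 68748.84
Step 3: q = 14196.6 Pa

14196.6


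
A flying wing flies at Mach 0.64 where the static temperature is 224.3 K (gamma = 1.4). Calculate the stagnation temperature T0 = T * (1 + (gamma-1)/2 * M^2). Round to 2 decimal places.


Step 1: (gamma-1)/2 = 0.2
Step 2: M^2 = 0.4096
Step 3: 1 + 0.2 * 0.4096 = 1.08192
Step 4: T0 = 224.3 * 1.08192 = 242.67 K

242.67


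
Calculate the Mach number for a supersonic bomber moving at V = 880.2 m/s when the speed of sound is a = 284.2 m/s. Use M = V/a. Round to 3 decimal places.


Step 1: M = V / a = 880.2 / 284.2
Step 2: M = 3.097

3.097


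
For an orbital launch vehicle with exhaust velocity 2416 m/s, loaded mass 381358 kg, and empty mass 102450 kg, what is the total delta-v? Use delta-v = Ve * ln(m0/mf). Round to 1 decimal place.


Step 1: Mass ratio m0/mf = 381358 / 102450 = 3.722382
Step 2: ln(3.722382) = 1.314364
Step 3: delta-v = 2416 * 1.314364 = 3175.5 m/s

3175.5


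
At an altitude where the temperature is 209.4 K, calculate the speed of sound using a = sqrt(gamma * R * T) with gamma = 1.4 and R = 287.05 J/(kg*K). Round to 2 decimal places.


Step 1: gamma * R * T = 1.4 * 287.05 * 209.4 = 84151.578
Step 2: a = sqrt(84151.578) = 290.09 m/s

290.09


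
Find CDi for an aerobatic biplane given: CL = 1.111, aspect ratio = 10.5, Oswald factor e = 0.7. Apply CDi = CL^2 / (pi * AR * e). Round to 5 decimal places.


Step 1: CL^2 = 1.111^2 = 1.234321
Step 2: pi * AR * e = 3.14159 * 10.5 * 0.7 = 23.090706
Step 3: CDi = 1.234321 / 23.090706 = 0.05346

0.05346


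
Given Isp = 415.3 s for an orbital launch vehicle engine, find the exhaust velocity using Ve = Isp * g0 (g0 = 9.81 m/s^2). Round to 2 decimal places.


Step 1: Ve = Isp * g0 = 415.3 * 9.81
Step 2: Ve = 4074.09 m/s

4074.09


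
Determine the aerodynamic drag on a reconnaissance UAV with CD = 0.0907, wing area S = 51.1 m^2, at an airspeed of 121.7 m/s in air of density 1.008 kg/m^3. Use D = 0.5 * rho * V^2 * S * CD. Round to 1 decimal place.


Step 1: Dynamic pressure q = 0.5 * 1.008 * 121.7^2 = 7464.6886 Pa
Step 2: Drag D = q * S * CD = 7464.6886 * 51.1 * 0.0907
Step 3: D = 34597.1 N

34597.1


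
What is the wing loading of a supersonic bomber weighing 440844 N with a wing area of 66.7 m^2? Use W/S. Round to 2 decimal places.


Step 1: Wing loading = W / S = 440844 / 66.7
Step 2: Wing loading = 6609.36 N/m^2

6609.36


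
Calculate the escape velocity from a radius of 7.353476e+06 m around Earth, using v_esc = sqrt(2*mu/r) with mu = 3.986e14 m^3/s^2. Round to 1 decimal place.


Step 1: 2*mu/r = 2 * 3.986e14 / 7.353476e+06 = 108411314.5946
Step 2: v_esc = sqrt(108411314.5946) = 10412.1 m/s

10412.1


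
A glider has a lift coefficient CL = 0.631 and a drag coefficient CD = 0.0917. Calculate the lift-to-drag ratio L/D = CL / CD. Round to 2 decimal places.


Step 1: L/D = CL / CD = 0.631 / 0.0917
Step 2: L/D = 6.88

6.88


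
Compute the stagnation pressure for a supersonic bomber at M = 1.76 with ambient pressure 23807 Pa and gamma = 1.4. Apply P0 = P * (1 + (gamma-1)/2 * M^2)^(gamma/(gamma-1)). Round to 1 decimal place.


Step 1: (gamma-1)/2 * M^2 = 0.2 * 3.0976 = 0.61952
Step 2: 1 + 0.61952 = 1.61952
Step 3: Exponent gamma/(gamma-1) = 3.5
Step 4: P0 = 23807 * 1.61952^3.5 = 128693.5 Pa

128693.5


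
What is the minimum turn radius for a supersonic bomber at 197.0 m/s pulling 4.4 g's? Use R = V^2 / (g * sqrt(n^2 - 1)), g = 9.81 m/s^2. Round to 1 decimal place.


Step 1: V^2 = 197.0^2 = 38809.0
Step 2: n^2 - 1 = 4.4^2 - 1 = 18.36
Step 3: sqrt(18.36) = 4.284857
Step 4: R = 38809.0 / (9.81 * 4.284857) = 923.3 m

923.3


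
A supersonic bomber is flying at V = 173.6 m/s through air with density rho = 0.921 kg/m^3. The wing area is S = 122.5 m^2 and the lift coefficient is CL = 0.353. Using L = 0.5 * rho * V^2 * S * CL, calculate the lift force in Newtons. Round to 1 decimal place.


Step 1: Calculate dynamic pressure q = 0.5 * 0.921 * 173.6^2 = 0.5 * 0.921 * 30136.96 = 13878.0701 Pa
Step 2: Multiply by wing area and lift coefficient: L = 13878.0701 * 122.5 * 0.353
Step 3: L = 1700063.5848 * 0.353 = 600122.4 N

600122.4


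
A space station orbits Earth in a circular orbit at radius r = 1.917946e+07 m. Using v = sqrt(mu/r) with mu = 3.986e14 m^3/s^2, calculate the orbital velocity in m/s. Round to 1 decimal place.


Step 1: mu / r = 3.986e14 / 1.917946e+07 = 20782649.7722
Step 2: v = sqrt(20782649.7722) = 4558.8 m/s

4558.8


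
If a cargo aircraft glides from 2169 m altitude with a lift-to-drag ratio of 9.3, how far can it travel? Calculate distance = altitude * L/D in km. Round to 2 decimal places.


Step 1: Glide distance = altitude * L/D = 2169 * 9.3 = 20171.7 m
Step 2: Convert to km: 20171.7 / 1000 = 20.17 km

20.17


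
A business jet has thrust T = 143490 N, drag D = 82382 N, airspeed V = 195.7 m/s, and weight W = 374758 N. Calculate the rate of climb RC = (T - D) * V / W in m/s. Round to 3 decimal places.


Step 1: Excess thrust = T - D = 143490 - 82382 = 61108 N
Step 2: Excess power = 61108 * 195.7 = 11958835.6 W
Step 3: RC = 11958835.6 / 374758 = 31.911 m/s

31.911


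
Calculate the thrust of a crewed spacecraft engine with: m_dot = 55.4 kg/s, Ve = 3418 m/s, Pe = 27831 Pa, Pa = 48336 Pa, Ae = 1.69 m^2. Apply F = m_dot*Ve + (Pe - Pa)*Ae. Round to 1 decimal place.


Step 1: Momentum thrust = m_dot * Ve = 55.4 * 3418 = 189357.2 N
Step 2: Pressure thrust = (Pe - Pa) * Ae = (27831 - 48336) * 1.69 = -34653.45 N
Step 3: Total thrust F = 189357.2 + -34653.45 = 154703.8 N

154703.8


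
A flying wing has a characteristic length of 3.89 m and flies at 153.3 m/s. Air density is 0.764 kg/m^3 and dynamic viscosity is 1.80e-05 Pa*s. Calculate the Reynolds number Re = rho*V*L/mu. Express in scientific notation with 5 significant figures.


Step 1: Numerator = rho * V * L = 0.764 * 153.3 * 3.89 = 455.601468
Step 2: Re = 455.601468 / 1.80e-05
Step 3: Re = 2.5311e+07

2.5311e+07


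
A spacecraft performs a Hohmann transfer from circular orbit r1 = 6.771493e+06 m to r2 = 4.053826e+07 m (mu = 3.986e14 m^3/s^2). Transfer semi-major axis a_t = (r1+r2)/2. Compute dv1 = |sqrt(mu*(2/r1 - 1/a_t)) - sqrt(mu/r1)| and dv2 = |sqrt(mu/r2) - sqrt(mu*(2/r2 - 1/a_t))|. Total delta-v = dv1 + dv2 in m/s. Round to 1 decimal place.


Step 1: Transfer semi-major axis a_t = (6.771493e+06 + 4.053826e+07) / 2 = 2.365488e+07 m
Step 2: v1 (circular at r1) = sqrt(mu/r1) = 7672.32 m/s
Step 3: v_t1 = sqrt(mu*(2/r1 - 1/a_t)) = 10043.81 m/s
Step 4: dv1 = |10043.81 - 7672.32| = 2371.5 m/s
Step 5: v2 (circular at r2) = 3135.71 m/s, v_t2 = 1677.71 m/s
Step 6: dv2 = |3135.71 - 1677.71| = 1458.0 m/s
Step 7: Total delta-v = 2371.5 + 1458.0 = 3829.5 m/s

3829.5


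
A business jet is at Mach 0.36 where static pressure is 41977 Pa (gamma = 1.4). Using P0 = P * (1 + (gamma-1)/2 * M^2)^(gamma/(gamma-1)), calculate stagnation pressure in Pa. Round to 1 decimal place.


Step 1: (gamma-1)/2 * M^2 = 0.2 * 0.1296 = 0.02592
Step 2: 1 + 0.02592 = 1.02592
Step 3: Exponent gamma/(gamma-1) = 3.5
Step 4: P0 = 41977 * 1.02592^3.5 = 45910.1 Pa

45910.1


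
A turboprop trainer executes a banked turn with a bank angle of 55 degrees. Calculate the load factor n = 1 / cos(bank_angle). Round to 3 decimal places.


Step 1: Convert 55 degrees to radians = 0.959931
Step 2: cos(55 deg) = 0.573576
Step 3: n = 1 / 0.573576 = 1.743

1.743


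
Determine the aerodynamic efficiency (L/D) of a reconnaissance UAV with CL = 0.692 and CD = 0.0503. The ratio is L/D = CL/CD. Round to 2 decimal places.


Step 1: L/D = CL / CD = 0.692 / 0.0503
Step 2: L/D = 13.76

13.76


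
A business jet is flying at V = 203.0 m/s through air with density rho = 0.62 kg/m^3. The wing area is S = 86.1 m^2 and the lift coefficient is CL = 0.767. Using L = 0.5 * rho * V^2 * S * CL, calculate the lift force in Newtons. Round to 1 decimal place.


Step 1: Calculate dynamic pressure q = 0.5 * 0.62 * 203.0^2 = 0.5 * 0.62 * 41209.0 = 12774.79 Pa
Step 2: Multiply by wing area and lift coefficient: L = 12774.79 * 86.1 * 0.767
Step 3: L = 1099909.419 * 0.767 = 843630.5 N

843630.5


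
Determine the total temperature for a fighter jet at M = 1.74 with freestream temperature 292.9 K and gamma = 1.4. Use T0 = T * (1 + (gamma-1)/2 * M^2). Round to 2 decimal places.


Step 1: (gamma-1)/2 = 0.2
Step 2: M^2 = 3.0276
Step 3: 1 + 0.2 * 3.0276 = 1.60552
Step 4: T0 = 292.9 * 1.60552 = 470.26 K

470.26


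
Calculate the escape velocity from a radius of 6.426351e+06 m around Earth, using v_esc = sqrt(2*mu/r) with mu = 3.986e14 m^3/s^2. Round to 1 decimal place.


Step 1: 2*mu/r = 2 * 3.986e14 / 6.426351e+06 = 124051736.3586
Step 2: v_esc = sqrt(124051736.3586) = 11137.9 m/s

11137.9


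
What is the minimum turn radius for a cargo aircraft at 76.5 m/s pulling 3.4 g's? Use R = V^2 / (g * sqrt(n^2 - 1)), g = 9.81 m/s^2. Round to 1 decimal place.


Step 1: V^2 = 76.5^2 = 5852.25
Step 2: n^2 - 1 = 3.4^2 - 1 = 10.56
Step 3: sqrt(10.56) = 3.249615
Step 4: R = 5852.25 / (9.81 * 3.249615) = 183.6 m

183.6


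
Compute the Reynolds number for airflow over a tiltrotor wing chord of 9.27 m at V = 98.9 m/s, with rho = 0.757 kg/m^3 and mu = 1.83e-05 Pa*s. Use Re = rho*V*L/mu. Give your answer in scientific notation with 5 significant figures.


Step 1: Numerator = rho * V * L = 0.757 * 98.9 * 9.27 = 694.019871
Step 2: Re = 694.019871 / 1.83e-05
Step 3: Re = 3.7925e+07

3.7925e+07


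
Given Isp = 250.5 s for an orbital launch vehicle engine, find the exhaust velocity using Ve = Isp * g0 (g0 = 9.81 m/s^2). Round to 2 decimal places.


Step 1: Ve = Isp * g0 = 250.5 * 9.81
Step 2: Ve = 2457.41 m/s

2457.41


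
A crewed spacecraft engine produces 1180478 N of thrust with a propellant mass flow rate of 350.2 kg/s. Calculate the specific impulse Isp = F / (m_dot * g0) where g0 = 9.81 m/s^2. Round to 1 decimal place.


Step 1: m_dot * g0 = 350.2 * 9.81 = 3435.46
Step 2: Isp = 1180478 / 3435.46 = 343.6 s

343.6


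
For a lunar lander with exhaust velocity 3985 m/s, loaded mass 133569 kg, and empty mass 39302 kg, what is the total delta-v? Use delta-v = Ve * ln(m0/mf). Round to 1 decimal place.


Step 1: Mass ratio m0/mf = 133569 / 39302 = 3.398529
Step 2: ln(3.398529) = 1.223343
Step 3: delta-v = 3985 * 1.223343 = 4875.0 m/s

4875.0


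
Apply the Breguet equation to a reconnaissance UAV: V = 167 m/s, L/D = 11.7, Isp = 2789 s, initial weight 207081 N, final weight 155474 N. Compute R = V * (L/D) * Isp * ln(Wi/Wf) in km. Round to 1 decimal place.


Step 1: Coefficient = V * (L/D) * Isp = 167 * 11.7 * 2789 = 5449427.1 m
Step 2: Wi/Wf = 207081 / 155474 = 1.331933
Step 3: ln(1.331933) = 0.286632
Step 4: R = 5449427.1 * 0.286632 = 1561977.5 m = 1562.0 km

1562.0


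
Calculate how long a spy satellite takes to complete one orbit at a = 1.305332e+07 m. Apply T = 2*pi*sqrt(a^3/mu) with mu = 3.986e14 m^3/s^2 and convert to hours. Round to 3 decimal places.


Step 1: a^3 / mu = 2.224144e+21 / 3.986e14 = 5.579890e+06
Step 2: sqrt(5.579890e+06) = 2362.1791 s
Step 3: T = 2*pi * 2362.1791 = 14842.01 s
Step 4: T in hours = 14842.01 / 3600 = 4.123 hours

4.123


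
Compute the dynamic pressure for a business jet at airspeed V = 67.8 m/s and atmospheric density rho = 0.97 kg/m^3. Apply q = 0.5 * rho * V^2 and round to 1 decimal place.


Step 1: V^2 = 67.8^2 = 4596.84
Step 2: q = 0.5 * 0.97 * 4596.84
Step 3: q = 2229.5 Pa

2229.5


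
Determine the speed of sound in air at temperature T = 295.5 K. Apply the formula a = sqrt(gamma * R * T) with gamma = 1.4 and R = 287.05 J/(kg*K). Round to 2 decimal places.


Step 1: gamma * R * T = 1.4 * 287.05 * 295.5 = 118752.585
Step 2: a = sqrt(118752.585) = 344.60 m/s

344.60


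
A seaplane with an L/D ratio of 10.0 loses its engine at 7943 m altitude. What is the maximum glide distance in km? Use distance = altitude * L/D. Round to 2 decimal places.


Step 1: Glide distance = altitude * L/D = 7943 * 10.0 = 79430.0 m
Step 2: Convert to km: 79430.0 / 1000 = 79.43 km

79.43


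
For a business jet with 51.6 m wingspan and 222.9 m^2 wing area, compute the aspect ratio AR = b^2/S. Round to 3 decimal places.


Step 1: b^2 = 51.6^2 = 2662.56
Step 2: AR = 2662.56 / 222.9 = 11.945

11.945


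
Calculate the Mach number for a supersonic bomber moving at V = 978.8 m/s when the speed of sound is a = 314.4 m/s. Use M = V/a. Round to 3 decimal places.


Step 1: M = V / a = 978.8 / 314.4
Step 2: M = 3.113

3.113


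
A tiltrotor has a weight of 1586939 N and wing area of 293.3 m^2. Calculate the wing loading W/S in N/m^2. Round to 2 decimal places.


Step 1: Wing loading = W / S = 1586939 / 293.3
Step 2: Wing loading = 5410.63 N/m^2

5410.63


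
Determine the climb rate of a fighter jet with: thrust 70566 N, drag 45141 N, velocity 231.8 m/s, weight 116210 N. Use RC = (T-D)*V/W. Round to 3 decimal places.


Step 1: Excess thrust = T - D = 70566 - 45141 = 25425 N
Step 2: Excess power = 25425 * 231.8 = 5893515.0 W
Step 3: RC = 5893515.0 / 116210 = 50.714 m/s

50.714


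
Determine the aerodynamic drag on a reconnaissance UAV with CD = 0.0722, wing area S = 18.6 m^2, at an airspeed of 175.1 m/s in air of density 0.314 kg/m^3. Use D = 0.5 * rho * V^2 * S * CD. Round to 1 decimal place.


Step 1: Dynamic pressure q = 0.5 * 0.314 * 175.1^2 = 4813.6216 Pa
Step 2: Drag D = q * S * CD = 4813.6216 * 18.6 * 0.0722
Step 3: D = 6464.3 N

6464.3


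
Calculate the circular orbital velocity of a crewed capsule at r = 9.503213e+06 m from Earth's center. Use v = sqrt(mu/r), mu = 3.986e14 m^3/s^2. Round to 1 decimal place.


Step 1: mu / r = 3.986e14 / 9.503213e+06 = 41943708.933
Step 2: v = sqrt(41943708.933) = 6476.4 m/s

6476.4


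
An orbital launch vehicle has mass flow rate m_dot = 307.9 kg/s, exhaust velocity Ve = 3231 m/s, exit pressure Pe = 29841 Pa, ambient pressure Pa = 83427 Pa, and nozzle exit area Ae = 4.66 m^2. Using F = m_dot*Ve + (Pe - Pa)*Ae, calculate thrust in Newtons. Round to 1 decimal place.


Step 1: Momentum thrust = m_dot * Ve = 307.9 * 3231 = 994824.9 N
Step 2: Pressure thrust = (Pe - Pa) * Ae = (29841 - 83427) * 4.66 = -249710.76 N
Step 3: Total thrust F = 994824.9 + -249710.76 = 745114.1 N

745114.1


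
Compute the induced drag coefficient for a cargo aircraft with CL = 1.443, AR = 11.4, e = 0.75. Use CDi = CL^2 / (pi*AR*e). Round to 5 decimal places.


Step 1: CL^2 = 1.443^2 = 2.082249
Step 2: pi * AR * e = 3.14159 * 11.4 * 0.75 = 26.860617
Step 3: CDi = 2.082249 / 26.860617 = 0.07752

0.07752


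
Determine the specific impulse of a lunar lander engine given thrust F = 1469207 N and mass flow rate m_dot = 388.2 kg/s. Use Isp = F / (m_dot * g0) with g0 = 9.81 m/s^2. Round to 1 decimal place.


Step 1: m_dot * g0 = 388.2 * 9.81 = 3808.24
Step 2: Isp = 1469207 / 3808.24 = 385.8 s

385.8


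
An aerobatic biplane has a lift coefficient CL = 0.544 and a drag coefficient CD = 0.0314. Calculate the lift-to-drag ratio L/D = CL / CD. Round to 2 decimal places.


Step 1: L/D = CL / CD = 0.544 / 0.0314
Step 2: L/D = 17.32

17.32


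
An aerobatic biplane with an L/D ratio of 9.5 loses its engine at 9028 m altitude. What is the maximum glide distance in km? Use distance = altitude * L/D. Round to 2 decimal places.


Step 1: Glide distance = altitude * L/D = 9028 * 9.5 = 85766.0 m
Step 2: Convert to km: 85766.0 / 1000 = 85.77 km

85.77


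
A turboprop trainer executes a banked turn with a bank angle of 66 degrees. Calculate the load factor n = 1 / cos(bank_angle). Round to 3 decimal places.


Step 1: Convert 66 degrees to radians = 1.151917
Step 2: cos(66 deg) = 0.406737
Step 3: n = 1 / 0.406737 = 2.459

2.459


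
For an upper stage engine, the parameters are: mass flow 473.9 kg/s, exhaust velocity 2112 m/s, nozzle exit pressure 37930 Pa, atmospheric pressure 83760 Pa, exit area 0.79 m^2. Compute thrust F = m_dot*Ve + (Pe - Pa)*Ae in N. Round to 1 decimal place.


Step 1: Momentum thrust = m_dot * Ve = 473.9 * 2112 = 1000876.8 N
Step 2: Pressure thrust = (Pe - Pa) * Ae = (37930 - 83760) * 0.79 = -36205.70 N
Step 3: Total thrust F = 1000876.8 + -36205.70 = 964671.1 N

964671.1


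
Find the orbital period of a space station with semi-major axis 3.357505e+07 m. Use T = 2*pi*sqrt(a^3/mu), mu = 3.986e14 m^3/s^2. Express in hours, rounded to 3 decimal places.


Step 1: a^3 / mu = 3.784862e+22 / 3.986e14 = 9.495388e+07
Step 2: sqrt(9.495388e+07) = 9744.4281 s
Step 3: T = 2*pi * 9744.4281 = 61226.05 s
Step 4: T in hours = 61226.05 / 3600 = 17.007 hours

17.007


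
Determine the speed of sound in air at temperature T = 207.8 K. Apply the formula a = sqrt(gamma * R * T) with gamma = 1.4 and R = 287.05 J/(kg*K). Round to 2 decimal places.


Step 1: gamma * R * T = 1.4 * 287.05 * 207.8 = 83508.586
Step 2: a = sqrt(83508.586) = 288.98 m/s

288.98


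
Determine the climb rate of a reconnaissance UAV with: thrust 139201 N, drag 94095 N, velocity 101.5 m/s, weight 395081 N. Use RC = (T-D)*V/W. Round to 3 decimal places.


Step 1: Excess thrust = T - D = 139201 - 94095 = 45106 N
Step 2: Excess power = 45106 * 101.5 = 4578259.0 W
Step 3: RC = 4578259.0 / 395081 = 11.588 m/s

11.588


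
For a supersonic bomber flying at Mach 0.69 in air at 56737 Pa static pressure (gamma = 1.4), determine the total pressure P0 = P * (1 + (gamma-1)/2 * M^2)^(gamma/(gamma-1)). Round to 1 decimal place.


Step 1: (gamma-1)/2 * M^2 = 0.2 * 0.4761 = 0.09522
Step 2: 1 + 0.09522 = 1.09522
Step 3: Exponent gamma/(gamma-1) = 3.5
Step 4: P0 = 56737 * 1.09522^3.5 = 78004.8 Pa

78004.8


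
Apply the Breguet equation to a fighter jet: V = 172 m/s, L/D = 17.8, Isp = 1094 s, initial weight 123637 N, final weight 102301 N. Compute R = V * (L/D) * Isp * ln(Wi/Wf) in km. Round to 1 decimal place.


Step 1: Coefficient = V * (L/D) * Isp = 172 * 17.8 * 1094 = 3349390.4 m
Step 2: Wi/Wf = 123637 / 102301 = 1.208561
Step 3: ln(1.208561) = 0.18943
Step 4: R = 3349390.4 * 0.18943 = 634476.4 m = 634.5 km

634.5


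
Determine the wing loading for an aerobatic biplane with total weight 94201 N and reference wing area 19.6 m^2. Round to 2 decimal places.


Step 1: Wing loading = W / S = 94201 / 19.6
Step 2: Wing loading = 4806.17 N/m^2

4806.17


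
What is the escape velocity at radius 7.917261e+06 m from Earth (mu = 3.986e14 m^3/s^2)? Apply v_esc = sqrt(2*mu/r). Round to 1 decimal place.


Step 1: 2*mu/r = 2 * 3.986e14 / 7.917261e+06 = 100691388.0949
Step 2: v_esc = sqrt(100691388.0949) = 10034.5 m/s

10034.5


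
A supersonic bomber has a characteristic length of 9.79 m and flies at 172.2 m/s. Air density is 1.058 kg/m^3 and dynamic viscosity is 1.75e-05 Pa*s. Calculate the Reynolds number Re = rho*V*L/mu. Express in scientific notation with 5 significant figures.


Step 1: Numerator = rho * V * L = 1.058 * 172.2 * 9.79 = 1783.616604
Step 2: Re = 1783.616604 / 1.75e-05
Step 3: Re = 1.0192e+08

1.0192e+08


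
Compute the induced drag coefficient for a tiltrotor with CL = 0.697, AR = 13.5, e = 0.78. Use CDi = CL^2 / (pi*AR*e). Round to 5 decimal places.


Step 1: CL^2 = 0.697^2 = 0.485809
Step 2: pi * AR * e = 3.14159 * 13.5 * 0.78 = 33.080971
Step 3: CDi = 0.485809 / 33.080971 = 0.01469

0.01469


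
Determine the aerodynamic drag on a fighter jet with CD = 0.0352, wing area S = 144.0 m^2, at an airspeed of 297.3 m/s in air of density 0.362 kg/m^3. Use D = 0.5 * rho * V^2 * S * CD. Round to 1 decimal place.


Step 1: Dynamic pressure q = 0.5 * 0.362 * 297.3^2 = 15998.0995 Pa
Step 2: Drag D = q * S * CD = 15998.0995 * 144.0 * 0.0352
Step 3: D = 81091.2 N

81091.2


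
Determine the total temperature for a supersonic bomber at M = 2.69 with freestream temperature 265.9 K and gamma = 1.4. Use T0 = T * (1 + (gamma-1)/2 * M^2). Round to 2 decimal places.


Step 1: (gamma-1)/2 = 0.2
Step 2: M^2 = 7.2361
Step 3: 1 + 0.2 * 7.2361 = 2.44722
Step 4: T0 = 265.9 * 2.44722 = 650.72 K

650.72


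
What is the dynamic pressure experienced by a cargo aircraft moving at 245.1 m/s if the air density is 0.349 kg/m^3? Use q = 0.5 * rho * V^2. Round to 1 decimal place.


Step 1: V^2 = 245.1^2 = 60074.01
Step 2: q = 0.5 * 0.349 * 60074.01
Step 3: q = 10482.9 Pa

10482.9


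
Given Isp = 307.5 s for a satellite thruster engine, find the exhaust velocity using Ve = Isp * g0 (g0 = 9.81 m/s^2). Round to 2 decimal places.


Step 1: Ve = Isp * g0 = 307.5 * 9.81
Step 2: Ve = 3016.58 m/s

3016.58


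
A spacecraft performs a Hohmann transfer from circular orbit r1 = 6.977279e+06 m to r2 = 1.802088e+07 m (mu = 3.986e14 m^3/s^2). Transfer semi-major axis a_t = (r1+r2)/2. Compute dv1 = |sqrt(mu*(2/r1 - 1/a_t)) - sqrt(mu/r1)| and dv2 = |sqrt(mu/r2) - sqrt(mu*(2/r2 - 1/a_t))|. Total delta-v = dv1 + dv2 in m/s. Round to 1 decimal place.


Step 1: Transfer semi-major axis a_t = (6.977279e+06 + 1.802088e+07) / 2 = 1.249908e+07 m
Step 2: v1 (circular at r1) = sqrt(mu/r1) = 7558.33 m/s
Step 3: v_t1 = sqrt(mu*(2/r1 - 1/a_t)) = 9075.58 m/s
Step 4: dv1 = |9075.58 - 7558.33| = 1517.26 m/s
Step 5: v2 (circular at r2) = 4703.06 m/s, v_t2 = 3513.86 m/s
Step 6: dv2 = |4703.06 - 3513.86| = 1189.2 m/s
Step 7: Total delta-v = 1517.26 + 1189.2 = 2706.5 m/s

2706.5
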